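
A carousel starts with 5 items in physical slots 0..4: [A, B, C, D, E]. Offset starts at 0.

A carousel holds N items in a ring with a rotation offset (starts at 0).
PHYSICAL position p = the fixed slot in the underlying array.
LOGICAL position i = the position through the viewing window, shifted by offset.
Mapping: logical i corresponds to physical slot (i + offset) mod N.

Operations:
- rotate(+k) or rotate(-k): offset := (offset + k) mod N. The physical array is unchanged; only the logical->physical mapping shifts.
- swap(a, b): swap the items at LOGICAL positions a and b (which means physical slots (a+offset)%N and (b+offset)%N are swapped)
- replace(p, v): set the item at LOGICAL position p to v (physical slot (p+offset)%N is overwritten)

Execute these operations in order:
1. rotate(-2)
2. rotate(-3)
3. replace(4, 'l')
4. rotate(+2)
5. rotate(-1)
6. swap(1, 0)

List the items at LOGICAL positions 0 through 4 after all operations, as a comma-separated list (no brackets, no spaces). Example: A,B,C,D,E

Answer: C,B,D,l,A

Derivation:
After op 1 (rotate(-2)): offset=3, physical=[A,B,C,D,E], logical=[D,E,A,B,C]
After op 2 (rotate(-3)): offset=0, physical=[A,B,C,D,E], logical=[A,B,C,D,E]
After op 3 (replace(4, 'l')): offset=0, physical=[A,B,C,D,l], logical=[A,B,C,D,l]
After op 4 (rotate(+2)): offset=2, physical=[A,B,C,D,l], logical=[C,D,l,A,B]
After op 5 (rotate(-1)): offset=1, physical=[A,B,C,D,l], logical=[B,C,D,l,A]
After op 6 (swap(1, 0)): offset=1, physical=[A,C,B,D,l], logical=[C,B,D,l,A]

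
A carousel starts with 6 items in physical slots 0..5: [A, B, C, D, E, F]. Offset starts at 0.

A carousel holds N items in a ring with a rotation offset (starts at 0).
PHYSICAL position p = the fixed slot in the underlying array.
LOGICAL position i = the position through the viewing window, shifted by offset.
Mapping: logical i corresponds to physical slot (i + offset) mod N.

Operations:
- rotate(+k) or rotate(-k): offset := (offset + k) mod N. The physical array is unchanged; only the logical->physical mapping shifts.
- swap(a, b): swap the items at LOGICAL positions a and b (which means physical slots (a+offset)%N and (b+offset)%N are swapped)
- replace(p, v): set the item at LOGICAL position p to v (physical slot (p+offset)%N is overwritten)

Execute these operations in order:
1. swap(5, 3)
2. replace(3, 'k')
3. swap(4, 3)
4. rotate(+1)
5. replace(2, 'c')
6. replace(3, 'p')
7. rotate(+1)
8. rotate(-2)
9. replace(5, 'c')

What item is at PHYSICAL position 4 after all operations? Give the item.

After op 1 (swap(5, 3)): offset=0, physical=[A,B,C,F,E,D], logical=[A,B,C,F,E,D]
After op 2 (replace(3, 'k')): offset=0, physical=[A,B,C,k,E,D], logical=[A,B,C,k,E,D]
After op 3 (swap(4, 3)): offset=0, physical=[A,B,C,E,k,D], logical=[A,B,C,E,k,D]
After op 4 (rotate(+1)): offset=1, physical=[A,B,C,E,k,D], logical=[B,C,E,k,D,A]
After op 5 (replace(2, 'c')): offset=1, physical=[A,B,C,c,k,D], logical=[B,C,c,k,D,A]
After op 6 (replace(3, 'p')): offset=1, physical=[A,B,C,c,p,D], logical=[B,C,c,p,D,A]
After op 7 (rotate(+1)): offset=2, physical=[A,B,C,c,p,D], logical=[C,c,p,D,A,B]
After op 8 (rotate(-2)): offset=0, physical=[A,B,C,c,p,D], logical=[A,B,C,c,p,D]
After op 9 (replace(5, 'c')): offset=0, physical=[A,B,C,c,p,c], logical=[A,B,C,c,p,c]

Answer: p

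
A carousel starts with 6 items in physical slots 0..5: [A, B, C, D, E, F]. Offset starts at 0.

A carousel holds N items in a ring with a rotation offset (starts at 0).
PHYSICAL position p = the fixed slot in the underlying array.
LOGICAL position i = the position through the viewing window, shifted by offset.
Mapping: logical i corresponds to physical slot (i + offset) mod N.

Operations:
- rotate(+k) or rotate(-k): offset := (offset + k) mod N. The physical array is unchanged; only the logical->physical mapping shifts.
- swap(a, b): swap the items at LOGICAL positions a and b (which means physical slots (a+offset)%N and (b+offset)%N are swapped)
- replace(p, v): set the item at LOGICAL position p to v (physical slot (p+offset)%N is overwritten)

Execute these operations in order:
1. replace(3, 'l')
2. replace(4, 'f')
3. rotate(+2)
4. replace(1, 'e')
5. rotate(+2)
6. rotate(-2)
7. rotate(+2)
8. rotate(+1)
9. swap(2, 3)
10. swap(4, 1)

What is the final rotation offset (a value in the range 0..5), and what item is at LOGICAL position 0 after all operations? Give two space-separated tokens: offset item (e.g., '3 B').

After op 1 (replace(3, 'l')): offset=0, physical=[A,B,C,l,E,F], logical=[A,B,C,l,E,F]
After op 2 (replace(4, 'f')): offset=0, physical=[A,B,C,l,f,F], logical=[A,B,C,l,f,F]
After op 3 (rotate(+2)): offset=2, physical=[A,B,C,l,f,F], logical=[C,l,f,F,A,B]
After op 4 (replace(1, 'e')): offset=2, physical=[A,B,C,e,f,F], logical=[C,e,f,F,A,B]
After op 5 (rotate(+2)): offset=4, physical=[A,B,C,e,f,F], logical=[f,F,A,B,C,e]
After op 6 (rotate(-2)): offset=2, physical=[A,B,C,e,f,F], logical=[C,e,f,F,A,B]
After op 7 (rotate(+2)): offset=4, physical=[A,B,C,e,f,F], logical=[f,F,A,B,C,e]
After op 8 (rotate(+1)): offset=5, physical=[A,B,C,e,f,F], logical=[F,A,B,C,e,f]
After op 9 (swap(2, 3)): offset=5, physical=[A,C,B,e,f,F], logical=[F,A,C,B,e,f]
After op 10 (swap(4, 1)): offset=5, physical=[e,C,B,A,f,F], logical=[F,e,C,B,A,f]

Answer: 5 F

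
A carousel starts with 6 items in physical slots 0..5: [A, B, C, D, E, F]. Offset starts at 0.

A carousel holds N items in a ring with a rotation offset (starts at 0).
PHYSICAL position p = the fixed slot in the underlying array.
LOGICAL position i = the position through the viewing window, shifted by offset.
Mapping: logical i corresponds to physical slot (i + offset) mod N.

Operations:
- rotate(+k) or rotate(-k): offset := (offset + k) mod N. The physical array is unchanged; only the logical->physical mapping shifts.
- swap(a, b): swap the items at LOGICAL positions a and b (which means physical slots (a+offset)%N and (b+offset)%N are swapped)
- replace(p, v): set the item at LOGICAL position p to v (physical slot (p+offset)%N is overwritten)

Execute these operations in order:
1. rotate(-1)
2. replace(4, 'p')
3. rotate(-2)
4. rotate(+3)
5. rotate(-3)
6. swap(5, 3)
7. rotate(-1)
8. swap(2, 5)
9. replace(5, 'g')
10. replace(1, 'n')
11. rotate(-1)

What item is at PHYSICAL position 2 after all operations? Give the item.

Answer: A

Derivation:
After op 1 (rotate(-1)): offset=5, physical=[A,B,C,D,E,F], logical=[F,A,B,C,D,E]
After op 2 (replace(4, 'p')): offset=5, physical=[A,B,C,p,E,F], logical=[F,A,B,C,p,E]
After op 3 (rotate(-2)): offset=3, physical=[A,B,C,p,E,F], logical=[p,E,F,A,B,C]
After op 4 (rotate(+3)): offset=0, physical=[A,B,C,p,E,F], logical=[A,B,C,p,E,F]
After op 5 (rotate(-3)): offset=3, physical=[A,B,C,p,E,F], logical=[p,E,F,A,B,C]
After op 6 (swap(5, 3)): offset=3, physical=[C,B,A,p,E,F], logical=[p,E,F,C,B,A]
After op 7 (rotate(-1)): offset=2, physical=[C,B,A,p,E,F], logical=[A,p,E,F,C,B]
After op 8 (swap(2, 5)): offset=2, physical=[C,E,A,p,B,F], logical=[A,p,B,F,C,E]
After op 9 (replace(5, 'g')): offset=2, physical=[C,g,A,p,B,F], logical=[A,p,B,F,C,g]
After op 10 (replace(1, 'n')): offset=2, physical=[C,g,A,n,B,F], logical=[A,n,B,F,C,g]
After op 11 (rotate(-1)): offset=1, physical=[C,g,A,n,B,F], logical=[g,A,n,B,F,C]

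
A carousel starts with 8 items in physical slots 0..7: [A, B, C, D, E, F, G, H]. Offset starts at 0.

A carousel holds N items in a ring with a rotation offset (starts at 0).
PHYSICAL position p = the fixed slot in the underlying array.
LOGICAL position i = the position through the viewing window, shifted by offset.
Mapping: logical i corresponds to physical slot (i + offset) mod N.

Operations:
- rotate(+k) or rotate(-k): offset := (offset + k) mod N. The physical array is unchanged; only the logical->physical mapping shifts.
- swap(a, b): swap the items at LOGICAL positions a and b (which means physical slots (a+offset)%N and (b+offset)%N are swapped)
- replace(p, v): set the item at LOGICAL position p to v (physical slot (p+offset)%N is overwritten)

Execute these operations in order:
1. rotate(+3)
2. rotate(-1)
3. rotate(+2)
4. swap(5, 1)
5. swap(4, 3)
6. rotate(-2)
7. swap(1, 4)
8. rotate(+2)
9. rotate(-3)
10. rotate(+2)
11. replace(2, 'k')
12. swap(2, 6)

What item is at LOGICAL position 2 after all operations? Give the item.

Answer: F

Derivation:
After op 1 (rotate(+3)): offset=3, physical=[A,B,C,D,E,F,G,H], logical=[D,E,F,G,H,A,B,C]
After op 2 (rotate(-1)): offset=2, physical=[A,B,C,D,E,F,G,H], logical=[C,D,E,F,G,H,A,B]
After op 3 (rotate(+2)): offset=4, physical=[A,B,C,D,E,F,G,H], logical=[E,F,G,H,A,B,C,D]
After op 4 (swap(5, 1)): offset=4, physical=[A,F,C,D,E,B,G,H], logical=[E,B,G,H,A,F,C,D]
After op 5 (swap(4, 3)): offset=4, physical=[H,F,C,D,E,B,G,A], logical=[E,B,G,A,H,F,C,D]
After op 6 (rotate(-2)): offset=2, physical=[H,F,C,D,E,B,G,A], logical=[C,D,E,B,G,A,H,F]
After op 7 (swap(1, 4)): offset=2, physical=[H,F,C,G,E,B,D,A], logical=[C,G,E,B,D,A,H,F]
After op 8 (rotate(+2)): offset=4, physical=[H,F,C,G,E,B,D,A], logical=[E,B,D,A,H,F,C,G]
After op 9 (rotate(-3)): offset=1, physical=[H,F,C,G,E,B,D,A], logical=[F,C,G,E,B,D,A,H]
After op 10 (rotate(+2)): offset=3, physical=[H,F,C,G,E,B,D,A], logical=[G,E,B,D,A,H,F,C]
After op 11 (replace(2, 'k')): offset=3, physical=[H,F,C,G,E,k,D,A], logical=[G,E,k,D,A,H,F,C]
After op 12 (swap(2, 6)): offset=3, physical=[H,k,C,G,E,F,D,A], logical=[G,E,F,D,A,H,k,C]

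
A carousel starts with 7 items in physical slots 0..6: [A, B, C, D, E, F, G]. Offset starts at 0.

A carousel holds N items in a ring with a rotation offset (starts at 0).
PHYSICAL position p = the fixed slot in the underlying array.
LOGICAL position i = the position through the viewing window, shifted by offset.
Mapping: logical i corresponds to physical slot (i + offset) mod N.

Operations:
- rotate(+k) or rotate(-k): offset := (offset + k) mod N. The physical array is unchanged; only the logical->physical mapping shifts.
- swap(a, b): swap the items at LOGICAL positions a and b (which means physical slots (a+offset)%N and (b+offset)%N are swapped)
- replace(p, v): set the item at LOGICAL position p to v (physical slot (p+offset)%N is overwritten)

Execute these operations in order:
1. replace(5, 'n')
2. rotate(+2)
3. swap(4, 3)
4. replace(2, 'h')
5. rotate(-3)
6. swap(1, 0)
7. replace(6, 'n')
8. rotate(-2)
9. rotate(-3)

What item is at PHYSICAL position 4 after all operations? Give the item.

Answer: h

Derivation:
After op 1 (replace(5, 'n')): offset=0, physical=[A,B,C,D,E,n,G], logical=[A,B,C,D,E,n,G]
After op 2 (rotate(+2)): offset=2, physical=[A,B,C,D,E,n,G], logical=[C,D,E,n,G,A,B]
After op 3 (swap(4, 3)): offset=2, physical=[A,B,C,D,E,G,n], logical=[C,D,E,G,n,A,B]
After op 4 (replace(2, 'h')): offset=2, physical=[A,B,C,D,h,G,n], logical=[C,D,h,G,n,A,B]
After op 5 (rotate(-3)): offset=6, physical=[A,B,C,D,h,G,n], logical=[n,A,B,C,D,h,G]
After op 6 (swap(1, 0)): offset=6, physical=[n,B,C,D,h,G,A], logical=[A,n,B,C,D,h,G]
After op 7 (replace(6, 'n')): offset=6, physical=[n,B,C,D,h,n,A], logical=[A,n,B,C,D,h,n]
After op 8 (rotate(-2)): offset=4, physical=[n,B,C,D,h,n,A], logical=[h,n,A,n,B,C,D]
After op 9 (rotate(-3)): offset=1, physical=[n,B,C,D,h,n,A], logical=[B,C,D,h,n,A,n]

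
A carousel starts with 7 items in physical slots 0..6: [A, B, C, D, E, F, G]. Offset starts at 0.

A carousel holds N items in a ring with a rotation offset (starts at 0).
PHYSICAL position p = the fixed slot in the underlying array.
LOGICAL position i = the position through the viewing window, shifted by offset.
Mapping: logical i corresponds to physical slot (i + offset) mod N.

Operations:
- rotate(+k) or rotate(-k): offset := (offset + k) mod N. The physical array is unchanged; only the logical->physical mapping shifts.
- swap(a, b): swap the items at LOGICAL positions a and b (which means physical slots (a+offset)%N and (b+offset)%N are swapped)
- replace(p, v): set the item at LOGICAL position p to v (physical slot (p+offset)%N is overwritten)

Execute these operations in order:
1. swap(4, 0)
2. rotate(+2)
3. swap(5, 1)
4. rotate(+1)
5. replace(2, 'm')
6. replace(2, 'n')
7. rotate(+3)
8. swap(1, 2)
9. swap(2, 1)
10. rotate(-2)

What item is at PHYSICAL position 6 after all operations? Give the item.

Answer: G

Derivation:
After op 1 (swap(4, 0)): offset=0, physical=[E,B,C,D,A,F,G], logical=[E,B,C,D,A,F,G]
After op 2 (rotate(+2)): offset=2, physical=[E,B,C,D,A,F,G], logical=[C,D,A,F,G,E,B]
After op 3 (swap(5, 1)): offset=2, physical=[D,B,C,E,A,F,G], logical=[C,E,A,F,G,D,B]
After op 4 (rotate(+1)): offset=3, physical=[D,B,C,E,A,F,G], logical=[E,A,F,G,D,B,C]
After op 5 (replace(2, 'm')): offset=3, physical=[D,B,C,E,A,m,G], logical=[E,A,m,G,D,B,C]
After op 6 (replace(2, 'n')): offset=3, physical=[D,B,C,E,A,n,G], logical=[E,A,n,G,D,B,C]
After op 7 (rotate(+3)): offset=6, physical=[D,B,C,E,A,n,G], logical=[G,D,B,C,E,A,n]
After op 8 (swap(1, 2)): offset=6, physical=[B,D,C,E,A,n,G], logical=[G,B,D,C,E,A,n]
After op 9 (swap(2, 1)): offset=6, physical=[D,B,C,E,A,n,G], logical=[G,D,B,C,E,A,n]
After op 10 (rotate(-2)): offset=4, physical=[D,B,C,E,A,n,G], logical=[A,n,G,D,B,C,E]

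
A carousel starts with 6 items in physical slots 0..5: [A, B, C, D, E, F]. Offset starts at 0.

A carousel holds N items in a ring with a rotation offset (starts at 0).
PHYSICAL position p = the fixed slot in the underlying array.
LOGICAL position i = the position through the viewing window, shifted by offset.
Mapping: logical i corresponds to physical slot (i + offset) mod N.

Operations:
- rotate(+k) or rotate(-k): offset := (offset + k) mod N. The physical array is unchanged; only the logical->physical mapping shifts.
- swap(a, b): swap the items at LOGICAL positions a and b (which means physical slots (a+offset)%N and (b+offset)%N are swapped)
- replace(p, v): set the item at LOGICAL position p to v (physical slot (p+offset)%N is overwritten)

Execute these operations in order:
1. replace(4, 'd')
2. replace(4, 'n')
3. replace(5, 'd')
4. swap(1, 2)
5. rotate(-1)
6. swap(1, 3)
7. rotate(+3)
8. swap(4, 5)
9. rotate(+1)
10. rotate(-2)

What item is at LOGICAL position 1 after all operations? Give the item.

Answer: A

Derivation:
After op 1 (replace(4, 'd')): offset=0, physical=[A,B,C,D,d,F], logical=[A,B,C,D,d,F]
After op 2 (replace(4, 'n')): offset=0, physical=[A,B,C,D,n,F], logical=[A,B,C,D,n,F]
After op 3 (replace(5, 'd')): offset=0, physical=[A,B,C,D,n,d], logical=[A,B,C,D,n,d]
After op 4 (swap(1, 2)): offset=0, physical=[A,C,B,D,n,d], logical=[A,C,B,D,n,d]
After op 5 (rotate(-1)): offset=5, physical=[A,C,B,D,n,d], logical=[d,A,C,B,D,n]
After op 6 (swap(1, 3)): offset=5, physical=[B,C,A,D,n,d], logical=[d,B,C,A,D,n]
After op 7 (rotate(+3)): offset=2, physical=[B,C,A,D,n,d], logical=[A,D,n,d,B,C]
After op 8 (swap(4, 5)): offset=2, physical=[C,B,A,D,n,d], logical=[A,D,n,d,C,B]
After op 9 (rotate(+1)): offset=3, physical=[C,B,A,D,n,d], logical=[D,n,d,C,B,A]
After op 10 (rotate(-2)): offset=1, physical=[C,B,A,D,n,d], logical=[B,A,D,n,d,C]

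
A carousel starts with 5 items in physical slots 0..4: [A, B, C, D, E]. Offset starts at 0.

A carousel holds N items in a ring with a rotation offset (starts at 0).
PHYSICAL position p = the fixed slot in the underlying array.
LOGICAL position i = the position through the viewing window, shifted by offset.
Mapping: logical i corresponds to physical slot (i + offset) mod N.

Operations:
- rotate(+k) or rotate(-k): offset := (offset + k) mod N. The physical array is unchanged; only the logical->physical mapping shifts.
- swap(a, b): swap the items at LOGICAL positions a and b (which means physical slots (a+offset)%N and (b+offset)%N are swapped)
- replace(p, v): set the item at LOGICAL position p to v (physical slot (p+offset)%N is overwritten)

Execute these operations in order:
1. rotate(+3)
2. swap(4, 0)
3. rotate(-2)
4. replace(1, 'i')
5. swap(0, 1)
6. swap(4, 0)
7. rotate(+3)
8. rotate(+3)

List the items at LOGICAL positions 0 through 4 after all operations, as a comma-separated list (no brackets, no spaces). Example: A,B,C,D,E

Answer: B,C,E,i,A

Derivation:
After op 1 (rotate(+3)): offset=3, physical=[A,B,C,D,E], logical=[D,E,A,B,C]
After op 2 (swap(4, 0)): offset=3, physical=[A,B,D,C,E], logical=[C,E,A,B,D]
After op 3 (rotate(-2)): offset=1, physical=[A,B,D,C,E], logical=[B,D,C,E,A]
After op 4 (replace(1, 'i')): offset=1, physical=[A,B,i,C,E], logical=[B,i,C,E,A]
After op 5 (swap(0, 1)): offset=1, physical=[A,i,B,C,E], logical=[i,B,C,E,A]
After op 6 (swap(4, 0)): offset=1, physical=[i,A,B,C,E], logical=[A,B,C,E,i]
After op 7 (rotate(+3)): offset=4, physical=[i,A,B,C,E], logical=[E,i,A,B,C]
After op 8 (rotate(+3)): offset=2, physical=[i,A,B,C,E], logical=[B,C,E,i,A]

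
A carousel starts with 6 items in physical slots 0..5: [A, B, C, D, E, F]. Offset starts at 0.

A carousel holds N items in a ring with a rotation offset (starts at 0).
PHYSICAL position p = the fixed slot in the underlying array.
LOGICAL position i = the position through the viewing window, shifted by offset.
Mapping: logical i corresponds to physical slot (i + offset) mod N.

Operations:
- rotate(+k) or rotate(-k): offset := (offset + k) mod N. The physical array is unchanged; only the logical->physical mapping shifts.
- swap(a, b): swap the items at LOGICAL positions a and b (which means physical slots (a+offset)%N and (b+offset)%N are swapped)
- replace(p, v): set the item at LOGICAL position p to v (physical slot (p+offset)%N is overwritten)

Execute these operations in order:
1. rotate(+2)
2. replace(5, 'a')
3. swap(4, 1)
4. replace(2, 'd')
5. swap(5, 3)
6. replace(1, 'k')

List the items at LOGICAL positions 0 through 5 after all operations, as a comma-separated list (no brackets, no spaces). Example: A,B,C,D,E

Answer: C,k,d,a,D,F

Derivation:
After op 1 (rotate(+2)): offset=2, physical=[A,B,C,D,E,F], logical=[C,D,E,F,A,B]
After op 2 (replace(5, 'a')): offset=2, physical=[A,a,C,D,E,F], logical=[C,D,E,F,A,a]
After op 3 (swap(4, 1)): offset=2, physical=[D,a,C,A,E,F], logical=[C,A,E,F,D,a]
After op 4 (replace(2, 'd')): offset=2, physical=[D,a,C,A,d,F], logical=[C,A,d,F,D,a]
After op 5 (swap(5, 3)): offset=2, physical=[D,F,C,A,d,a], logical=[C,A,d,a,D,F]
After op 6 (replace(1, 'k')): offset=2, physical=[D,F,C,k,d,a], logical=[C,k,d,a,D,F]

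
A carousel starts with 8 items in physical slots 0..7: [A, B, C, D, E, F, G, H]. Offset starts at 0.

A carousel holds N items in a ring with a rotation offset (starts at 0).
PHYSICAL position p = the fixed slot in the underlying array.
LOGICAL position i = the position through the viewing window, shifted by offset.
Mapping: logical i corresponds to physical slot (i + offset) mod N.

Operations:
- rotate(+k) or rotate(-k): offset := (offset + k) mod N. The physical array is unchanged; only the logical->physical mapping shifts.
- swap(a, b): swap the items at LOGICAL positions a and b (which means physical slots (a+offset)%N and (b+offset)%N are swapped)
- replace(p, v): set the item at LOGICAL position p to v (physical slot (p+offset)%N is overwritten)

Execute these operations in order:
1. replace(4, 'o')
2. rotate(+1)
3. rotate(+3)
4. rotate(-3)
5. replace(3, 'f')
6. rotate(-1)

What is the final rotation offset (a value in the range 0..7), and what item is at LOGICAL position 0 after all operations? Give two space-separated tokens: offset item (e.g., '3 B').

Answer: 0 A

Derivation:
After op 1 (replace(4, 'o')): offset=0, physical=[A,B,C,D,o,F,G,H], logical=[A,B,C,D,o,F,G,H]
After op 2 (rotate(+1)): offset=1, physical=[A,B,C,D,o,F,G,H], logical=[B,C,D,o,F,G,H,A]
After op 3 (rotate(+3)): offset=4, physical=[A,B,C,D,o,F,G,H], logical=[o,F,G,H,A,B,C,D]
After op 4 (rotate(-3)): offset=1, physical=[A,B,C,D,o,F,G,H], logical=[B,C,D,o,F,G,H,A]
After op 5 (replace(3, 'f')): offset=1, physical=[A,B,C,D,f,F,G,H], logical=[B,C,D,f,F,G,H,A]
After op 6 (rotate(-1)): offset=0, physical=[A,B,C,D,f,F,G,H], logical=[A,B,C,D,f,F,G,H]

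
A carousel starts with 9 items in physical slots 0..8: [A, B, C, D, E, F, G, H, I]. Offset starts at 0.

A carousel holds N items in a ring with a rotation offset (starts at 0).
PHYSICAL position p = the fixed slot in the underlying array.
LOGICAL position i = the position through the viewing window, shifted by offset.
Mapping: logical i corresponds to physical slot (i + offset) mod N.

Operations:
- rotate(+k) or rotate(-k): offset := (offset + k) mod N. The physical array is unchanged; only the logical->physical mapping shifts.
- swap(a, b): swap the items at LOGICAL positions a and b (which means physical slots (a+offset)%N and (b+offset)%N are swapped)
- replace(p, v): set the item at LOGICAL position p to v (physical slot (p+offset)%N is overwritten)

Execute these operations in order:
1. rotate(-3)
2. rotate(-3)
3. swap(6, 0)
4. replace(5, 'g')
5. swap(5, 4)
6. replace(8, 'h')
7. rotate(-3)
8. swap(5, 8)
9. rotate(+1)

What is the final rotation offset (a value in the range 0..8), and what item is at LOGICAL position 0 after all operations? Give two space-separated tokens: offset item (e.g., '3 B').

After op 1 (rotate(-3)): offset=6, physical=[A,B,C,D,E,F,G,H,I], logical=[G,H,I,A,B,C,D,E,F]
After op 2 (rotate(-3)): offset=3, physical=[A,B,C,D,E,F,G,H,I], logical=[D,E,F,G,H,I,A,B,C]
After op 3 (swap(6, 0)): offset=3, physical=[D,B,C,A,E,F,G,H,I], logical=[A,E,F,G,H,I,D,B,C]
After op 4 (replace(5, 'g')): offset=3, physical=[D,B,C,A,E,F,G,H,g], logical=[A,E,F,G,H,g,D,B,C]
After op 5 (swap(5, 4)): offset=3, physical=[D,B,C,A,E,F,G,g,H], logical=[A,E,F,G,g,H,D,B,C]
After op 6 (replace(8, 'h')): offset=3, physical=[D,B,h,A,E,F,G,g,H], logical=[A,E,F,G,g,H,D,B,h]
After op 7 (rotate(-3)): offset=0, physical=[D,B,h,A,E,F,G,g,H], logical=[D,B,h,A,E,F,G,g,H]
After op 8 (swap(5, 8)): offset=0, physical=[D,B,h,A,E,H,G,g,F], logical=[D,B,h,A,E,H,G,g,F]
After op 9 (rotate(+1)): offset=1, physical=[D,B,h,A,E,H,G,g,F], logical=[B,h,A,E,H,G,g,F,D]

Answer: 1 B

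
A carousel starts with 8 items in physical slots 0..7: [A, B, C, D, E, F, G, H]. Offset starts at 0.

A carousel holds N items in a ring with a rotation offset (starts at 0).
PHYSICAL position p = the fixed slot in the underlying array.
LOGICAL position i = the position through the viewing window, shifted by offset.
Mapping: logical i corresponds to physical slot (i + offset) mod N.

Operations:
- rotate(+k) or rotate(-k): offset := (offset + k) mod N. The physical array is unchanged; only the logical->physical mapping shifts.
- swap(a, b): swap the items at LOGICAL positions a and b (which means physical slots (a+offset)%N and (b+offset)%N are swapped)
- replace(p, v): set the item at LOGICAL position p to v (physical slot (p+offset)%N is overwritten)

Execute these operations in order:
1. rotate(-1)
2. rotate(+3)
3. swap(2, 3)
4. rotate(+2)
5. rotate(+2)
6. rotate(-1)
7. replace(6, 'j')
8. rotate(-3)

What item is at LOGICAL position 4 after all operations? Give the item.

After op 1 (rotate(-1)): offset=7, physical=[A,B,C,D,E,F,G,H], logical=[H,A,B,C,D,E,F,G]
After op 2 (rotate(+3)): offset=2, physical=[A,B,C,D,E,F,G,H], logical=[C,D,E,F,G,H,A,B]
After op 3 (swap(2, 3)): offset=2, physical=[A,B,C,D,F,E,G,H], logical=[C,D,F,E,G,H,A,B]
After op 4 (rotate(+2)): offset=4, physical=[A,B,C,D,F,E,G,H], logical=[F,E,G,H,A,B,C,D]
After op 5 (rotate(+2)): offset=6, physical=[A,B,C,D,F,E,G,H], logical=[G,H,A,B,C,D,F,E]
After op 6 (rotate(-1)): offset=5, physical=[A,B,C,D,F,E,G,H], logical=[E,G,H,A,B,C,D,F]
After op 7 (replace(6, 'j')): offset=5, physical=[A,B,C,j,F,E,G,H], logical=[E,G,H,A,B,C,j,F]
After op 8 (rotate(-3)): offset=2, physical=[A,B,C,j,F,E,G,H], logical=[C,j,F,E,G,H,A,B]

Answer: G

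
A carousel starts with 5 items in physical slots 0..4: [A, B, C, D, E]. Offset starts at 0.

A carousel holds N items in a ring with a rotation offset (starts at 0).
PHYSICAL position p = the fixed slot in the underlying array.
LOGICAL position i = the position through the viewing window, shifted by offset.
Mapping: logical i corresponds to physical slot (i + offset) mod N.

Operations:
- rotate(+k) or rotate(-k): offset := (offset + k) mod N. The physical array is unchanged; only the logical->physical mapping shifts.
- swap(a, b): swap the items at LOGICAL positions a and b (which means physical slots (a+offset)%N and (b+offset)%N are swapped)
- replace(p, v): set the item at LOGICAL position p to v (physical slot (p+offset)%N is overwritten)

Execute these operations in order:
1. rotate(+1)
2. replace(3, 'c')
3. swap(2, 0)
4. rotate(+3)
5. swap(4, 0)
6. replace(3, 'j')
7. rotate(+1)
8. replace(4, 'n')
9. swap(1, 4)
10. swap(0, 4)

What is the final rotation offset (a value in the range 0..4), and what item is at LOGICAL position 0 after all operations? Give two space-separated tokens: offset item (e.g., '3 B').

Answer: 0 D

Derivation:
After op 1 (rotate(+1)): offset=1, physical=[A,B,C,D,E], logical=[B,C,D,E,A]
After op 2 (replace(3, 'c')): offset=1, physical=[A,B,C,D,c], logical=[B,C,D,c,A]
After op 3 (swap(2, 0)): offset=1, physical=[A,D,C,B,c], logical=[D,C,B,c,A]
After op 4 (rotate(+3)): offset=4, physical=[A,D,C,B,c], logical=[c,A,D,C,B]
After op 5 (swap(4, 0)): offset=4, physical=[A,D,C,c,B], logical=[B,A,D,C,c]
After op 6 (replace(3, 'j')): offset=4, physical=[A,D,j,c,B], logical=[B,A,D,j,c]
After op 7 (rotate(+1)): offset=0, physical=[A,D,j,c,B], logical=[A,D,j,c,B]
After op 8 (replace(4, 'n')): offset=0, physical=[A,D,j,c,n], logical=[A,D,j,c,n]
After op 9 (swap(1, 4)): offset=0, physical=[A,n,j,c,D], logical=[A,n,j,c,D]
After op 10 (swap(0, 4)): offset=0, physical=[D,n,j,c,A], logical=[D,n,j,c,A]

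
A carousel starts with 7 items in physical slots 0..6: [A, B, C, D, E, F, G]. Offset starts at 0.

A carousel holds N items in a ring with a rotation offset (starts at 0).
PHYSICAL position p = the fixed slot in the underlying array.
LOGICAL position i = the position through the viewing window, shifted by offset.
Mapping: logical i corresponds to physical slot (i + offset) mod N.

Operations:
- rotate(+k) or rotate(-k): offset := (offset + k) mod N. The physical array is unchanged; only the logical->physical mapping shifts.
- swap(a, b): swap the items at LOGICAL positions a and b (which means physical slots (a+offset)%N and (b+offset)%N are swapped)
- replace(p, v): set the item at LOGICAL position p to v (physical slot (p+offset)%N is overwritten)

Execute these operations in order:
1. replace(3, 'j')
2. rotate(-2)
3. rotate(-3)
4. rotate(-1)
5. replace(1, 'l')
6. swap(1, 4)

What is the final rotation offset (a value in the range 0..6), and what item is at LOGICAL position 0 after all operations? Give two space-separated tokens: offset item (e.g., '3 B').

Answer: 1 B

Derivation:
After op 1 (replace(3, 'j')): offset=0, physical=[A,B,C,j,E,F,G], logical=[A,B,C,j,E,F,G]
After op 2 (rotate(-2)): offset=5, physical=[A,B,C,j,E,F,G], logical=[F,G,A,B,C,j,E]
After op 3 (rotate(-3)): offset=2, physical=[A,B,C,j,E,F,G], logical=[C,j,E,F,G,A,B]
After op 4 (rotate(-1)): offset=1, physical=[A,B,C,j,E,F,G], logical=[B,C,j,E,F,G,A]
After op 5 (replace(1, 'l')): offset=1, physical=[A,B,l,j,E,F,G], logical=[B,l,j,E,F,G,A]
After op 6 (swap(1, 4)): offset=1, physical=[A,B,F,j,E,l,G], logical=[B,F,j,E,l,G,A]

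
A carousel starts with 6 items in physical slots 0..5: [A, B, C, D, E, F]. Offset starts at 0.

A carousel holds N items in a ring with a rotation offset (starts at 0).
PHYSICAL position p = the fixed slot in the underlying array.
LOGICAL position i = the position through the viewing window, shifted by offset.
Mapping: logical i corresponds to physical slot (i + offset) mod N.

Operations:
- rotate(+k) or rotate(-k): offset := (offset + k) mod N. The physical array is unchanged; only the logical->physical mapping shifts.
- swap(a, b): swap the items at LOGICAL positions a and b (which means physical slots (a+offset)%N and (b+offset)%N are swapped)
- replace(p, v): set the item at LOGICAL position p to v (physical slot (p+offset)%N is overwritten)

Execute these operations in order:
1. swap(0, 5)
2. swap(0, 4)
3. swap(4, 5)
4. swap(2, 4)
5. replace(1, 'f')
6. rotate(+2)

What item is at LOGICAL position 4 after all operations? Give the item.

After op 1 (swap(0, 5)): offset=0, physical=[F,B,C,D,E,A], logical=[F,B,C,D,E,A]
After op 2 (swap(0, 4)): offset=0, physical=[E,B,C,D,F,A], logical=[E,B,C,D,F,A]
After op 3 (swap(4, 5)): offset=0, physical=[E,B,C,D,A,F], logical=[E,B,C,D,A,F]
After op 4 (swap(2, 4)): offset=0, physical=[E,B,A,D,C,F], logical=[E,B,A,D,C,F]
After op 5 (replace(1, 'f')): offset=0, physical=[E,f,A,D,C,F], logical=[E,f,A,D,C,F]
After op 6 (rotate(+2)): offset=2, physical=[E,f,A,D,C,F], logical=[A,D,C,F,E,f]

Answer: E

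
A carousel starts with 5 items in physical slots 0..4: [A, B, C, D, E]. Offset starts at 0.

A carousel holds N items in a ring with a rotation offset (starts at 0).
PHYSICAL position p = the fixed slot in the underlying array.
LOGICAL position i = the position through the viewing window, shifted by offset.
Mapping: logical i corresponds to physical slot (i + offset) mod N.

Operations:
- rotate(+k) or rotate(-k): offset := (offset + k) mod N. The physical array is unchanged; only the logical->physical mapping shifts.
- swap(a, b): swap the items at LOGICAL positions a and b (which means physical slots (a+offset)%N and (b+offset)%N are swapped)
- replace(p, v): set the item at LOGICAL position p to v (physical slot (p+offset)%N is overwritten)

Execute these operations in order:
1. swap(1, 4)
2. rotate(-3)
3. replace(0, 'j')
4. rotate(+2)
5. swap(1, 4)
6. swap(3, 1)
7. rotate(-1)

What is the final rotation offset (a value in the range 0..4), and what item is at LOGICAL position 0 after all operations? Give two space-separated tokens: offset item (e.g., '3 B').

After op 1 (swap(1, 4)): offset=0, physical=[A,E,C,D,B], logical=[A,E,C,D,B]
After op 2 (rotate(-3)): offset=2, physical=[A,E,C,D,B], logical=[C,D,B,A,E]
After op 3 (replace(0, 'j')): offset=2, physical=[A,E,j,D,B], logical=[j,D,B,A,E]
After op 4 (rotate(+2)): offset=4, physical=[A,E,j,D,B], logical=[B,A,E,j,D]
After op 5 (swap(1, 4)): offset=4, physical=[D,E,j,A,B], logical=[B,D,E,j,A]
After op 6 (swap(3, 1)): offset=4, physical=[j,E,D,A,B], logical=[B,j,E,D,A]
After op 7 (rotate(-1)): offset=3, physical=[j,E,D,A,B], logical=[A,B,j,E,D]

Answer: 3 A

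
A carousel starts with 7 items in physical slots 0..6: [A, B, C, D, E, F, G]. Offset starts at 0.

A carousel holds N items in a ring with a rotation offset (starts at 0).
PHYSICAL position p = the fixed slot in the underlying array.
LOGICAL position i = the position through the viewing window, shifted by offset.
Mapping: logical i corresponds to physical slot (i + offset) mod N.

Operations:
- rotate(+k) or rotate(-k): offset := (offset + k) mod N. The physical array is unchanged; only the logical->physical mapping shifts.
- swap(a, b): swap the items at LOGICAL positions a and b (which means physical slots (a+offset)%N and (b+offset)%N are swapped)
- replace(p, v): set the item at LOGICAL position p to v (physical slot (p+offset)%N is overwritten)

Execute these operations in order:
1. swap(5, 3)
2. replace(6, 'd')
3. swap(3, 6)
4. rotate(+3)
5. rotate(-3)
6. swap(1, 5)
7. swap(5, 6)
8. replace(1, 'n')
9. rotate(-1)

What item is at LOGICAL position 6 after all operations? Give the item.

Answer: F

Derivation:
After op 1 (swap(5, 3)): offset=0, physical=[A,B,C,F,E,D,G], logical=[A,B,C,F,E,D,G]
After op 2 (replace(6, 'd')): offset=0, physical=[A,B,C,F,E,D,d], logical=[A,B,C,F,E,D,d]
After op 3 (swap(3, 6)): offset=0, physical=[A,B,C,d,E,D,F], logical=[A,B,C,d,E,D,F]
After op 4 (rotate(+3)): offset=3, physical=[A,B,C,d,E,D,F], logical=[d,E,D,F,A,B,C]
After op 5 (rotate(-3)): offset=0, physical=[A,B,C,d,E,D,F], logical=[A,B,C,d,E,D,F]
After op 6 (swap(1, 5)): offset=0, physical=[A,D,C,d,E,B,F], logical=[A,D,C,d,E,B,F]
After op 7 (swap(5, 6)): offset=0, physical=[A,D,C,d,E,F,B], logical=[A,D,C,d,E,F,B]
After op 8 (replace(1, 'n')): offset=0, physical=[A,n,C,d,E,F,B], logical=[A,n,C,d,E,F,B]
After op 9 (rotate(-1)): offset=6, physical=[A,n,C,d,E,F,B], logical=[B,A,n,C,d,E,F]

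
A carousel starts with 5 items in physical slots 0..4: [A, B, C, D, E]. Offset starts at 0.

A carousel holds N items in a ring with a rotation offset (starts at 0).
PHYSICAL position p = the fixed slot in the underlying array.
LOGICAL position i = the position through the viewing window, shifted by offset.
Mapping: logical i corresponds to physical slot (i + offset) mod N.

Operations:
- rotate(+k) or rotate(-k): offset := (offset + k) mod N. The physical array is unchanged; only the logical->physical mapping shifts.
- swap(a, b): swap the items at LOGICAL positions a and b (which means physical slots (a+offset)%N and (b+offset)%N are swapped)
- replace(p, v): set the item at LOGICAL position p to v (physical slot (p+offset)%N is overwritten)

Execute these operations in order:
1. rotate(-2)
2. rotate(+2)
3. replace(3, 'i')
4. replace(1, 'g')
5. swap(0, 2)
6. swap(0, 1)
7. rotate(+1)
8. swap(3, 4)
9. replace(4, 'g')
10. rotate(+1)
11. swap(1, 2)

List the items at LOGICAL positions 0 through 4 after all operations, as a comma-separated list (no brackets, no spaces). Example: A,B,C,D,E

After op 1 (rotate(-2)): offset=3, physical=[A,B,C,D,E], logical=[D,E,A,B,C]
After op 2 (rotate(+2)): offset=0, physical=[A,B,C,D,E], logical=[A,B,C,D,E]
After op 3 (replace(3, 'i')): offset=0, physical=[A,B,C,i,E], logical=[A,B,C,i,E]
After op 4 (replace(1, 'g')): offset=0, physical=[A,g,C,i,E], logical=[A,g,C,i,E]
After op 5 (swap(0, 2)): offset=0, physical=[C,g,A,i,E], logical=[C,g,A,i,E]
After op 6 (swap(0, 1)): offset=0, physical=[g,C,A,i,E], logical=[g,C,A,i,E]
After op 7 (rotate(+1)): offset=1, physical=[g,C,A,i,E], logical=[C,A,i,E,g]
After op 8 (swap(3, 4)): offset=1, physical=[E,C,A,i,g], logical=[C,A,i,g,E]
After op 9 (replace(4, 'g')): offset=1, physical=[g,C,A,i,g], logical=[C,A,i,g,g]
After op 10 (rotate(+1)): offset=2, physical=[g,C,A,i,g], logical=[A,i,g,g,C]
After op 11 (swap(1, 2)): offset=2, physical=[g,C,A,g,i], logical=[A,g,i,g,C]

Answer: A,g,i,g,C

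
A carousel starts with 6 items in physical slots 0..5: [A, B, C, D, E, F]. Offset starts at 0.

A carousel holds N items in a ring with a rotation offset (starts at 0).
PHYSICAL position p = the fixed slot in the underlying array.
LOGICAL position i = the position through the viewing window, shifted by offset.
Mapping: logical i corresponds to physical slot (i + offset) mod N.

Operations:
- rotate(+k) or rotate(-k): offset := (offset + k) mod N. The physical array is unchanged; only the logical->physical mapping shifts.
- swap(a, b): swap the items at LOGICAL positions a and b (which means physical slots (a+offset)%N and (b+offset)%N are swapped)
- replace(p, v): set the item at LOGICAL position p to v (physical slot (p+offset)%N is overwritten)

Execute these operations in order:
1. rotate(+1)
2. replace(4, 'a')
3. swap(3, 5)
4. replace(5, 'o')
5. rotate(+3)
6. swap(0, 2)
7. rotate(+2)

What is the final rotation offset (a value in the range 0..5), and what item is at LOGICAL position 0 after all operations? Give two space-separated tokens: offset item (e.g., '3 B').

After op 1 (rotate(+1)): offset=1, physical=[A,B,C,D,E,F], logical=[B,C,D,E,F,A]
After op 2 (replace(4, 'a')): offset=1, physical=[A,B,C,D,E,a], logical=[B,C,D,E,a,A]
After op 3 (swap(3, 5)): offset=1, physical=[E,B,C,D,A,a], logical=[B,C,D,A,a,E]
After op 4 (replace(5, 'o')): offset=1, physical=[o,B,C,D,A,a], logical=[B,C,D,A,a,o]
After op 5 (rotate(+3)): offset=4, physical=[o,B,C,D,A,a], logical=[A,a,o,B,C,D]
After op 6 (swap(0, 2)): offset=4, physical=[A,B,C,D,o,a], logical=[o,a,A,B,C,D]
After op 7 (rotate(+2)): offset=0, physical=[A,B,C,D,o,a], logical=[A,B,C,D,o,a]

Answer: 0 A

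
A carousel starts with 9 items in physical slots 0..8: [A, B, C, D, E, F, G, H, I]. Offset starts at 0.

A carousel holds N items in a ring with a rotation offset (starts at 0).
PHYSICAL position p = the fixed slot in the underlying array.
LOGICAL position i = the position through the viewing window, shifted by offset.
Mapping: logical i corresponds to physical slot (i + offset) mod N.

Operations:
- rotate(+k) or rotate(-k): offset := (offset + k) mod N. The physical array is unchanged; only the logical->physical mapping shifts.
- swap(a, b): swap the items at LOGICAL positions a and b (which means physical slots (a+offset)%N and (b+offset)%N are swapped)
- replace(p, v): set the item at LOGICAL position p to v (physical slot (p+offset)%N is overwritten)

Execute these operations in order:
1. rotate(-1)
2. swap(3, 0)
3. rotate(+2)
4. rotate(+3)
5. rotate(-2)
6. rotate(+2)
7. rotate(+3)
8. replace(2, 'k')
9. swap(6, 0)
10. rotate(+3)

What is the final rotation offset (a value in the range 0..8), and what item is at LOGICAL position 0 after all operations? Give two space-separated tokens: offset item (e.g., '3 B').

Answer: 1 B

Derivation:
After op 1 (rotate(-1)): offset=8, physical=[A,B,C,D,E,F,G,H,I], logical=[I,A,B,C,D,E,F,G,H]
After op 2 (swap(3, 0)): offset=8, physical=[A,B,I,D,E,F,G,H,C], logical=[C,A,B,I,D,E,F,G,H]
After op 3 (rotate(+2)): offset=1, physical=[A,B,I,D,E,F,G,H,C], logical=[B,I,D,E,F,G,H,C,A]
After op 4 (rotate(+3)): offset=4, physical=[A,B,I,D,E,F,G,H,C], logical=[E,F,G,H,C,A,B,I,D]
After op 5 (rotate(-2)): offset=2, physical=[A,B,I,D,E,F,G,H,C], logical=[I,D,E,F,G,H,C,A,B]
After op 6 (rotate(+2)): offset=4, physical=[A,B,I,D,E,F,G,H,C], logical=[E,F,G,H,C,A,B,I,D]
After op 7 (rotate(+3)): offset=7, physical=[A,B,I,D,E,F,G,H,C], logical=[H,C,A,B,I,D,E,F,G]
After op 8 (replace(2, 'k')): offset=7, physical=[k,B,I,D,E,F,G,H,C], logical=[H,C,k,B,I,D,E,F,G]
After op 9 (swap(6, 0)): offset=7, physical=[k,B,I,D,H,F,G,E,C], logical=[E,C,k,B,I,D,H,F,G]
After op 10 (rotate(+3)): offset=1, physical=[k,B,I,D,H,F,G,E,C], logical=[B,I,D,H,F,G,E,C,k]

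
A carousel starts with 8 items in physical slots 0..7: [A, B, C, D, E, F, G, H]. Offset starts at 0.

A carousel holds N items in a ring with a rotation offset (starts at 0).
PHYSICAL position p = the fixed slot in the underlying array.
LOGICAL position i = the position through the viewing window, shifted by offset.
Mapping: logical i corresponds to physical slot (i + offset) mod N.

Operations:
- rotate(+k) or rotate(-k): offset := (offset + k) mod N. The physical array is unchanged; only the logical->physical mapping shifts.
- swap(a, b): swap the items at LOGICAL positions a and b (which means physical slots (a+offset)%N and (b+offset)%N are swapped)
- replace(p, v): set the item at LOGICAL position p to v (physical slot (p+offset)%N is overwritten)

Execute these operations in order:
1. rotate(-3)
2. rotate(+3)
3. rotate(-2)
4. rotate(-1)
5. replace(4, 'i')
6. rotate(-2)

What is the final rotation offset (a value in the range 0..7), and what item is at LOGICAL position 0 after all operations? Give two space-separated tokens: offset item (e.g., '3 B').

After op 1 (rotate(-3)): offset=5, physical=[A,B,C,D,E,F,G,H], logical=[F,G,H,A,B,C,D,E]
After op 2 (rotate(+3)): offset=0, physical=[A,B,C,D,E,F,G,H], logical=[A,B,C,D,E,F,G,H]
After op 3 (rotate(-2)): offset=6, physical=[A,B,C,D,E,F,G,H], logical=[G,H,A,B,C,D,E,F]
After op 4 (rotate(-1)): offset=5, physical=[A,B,C,D,E,F,G,H], logical=[F,G,H,A,B,C,D,E]
After op 5 (replace(4, 'i')): offset=5, physical=[A,i,C,D,E,F,G,H], logical=[F,G,H,A,i,C,D,E]
After op 6 (rotate(-2)): offset=3, physical=[A,i,C,D,E,F,G,H], logical=[D,E,F,G,H,A,i,C]

Answer: 3 D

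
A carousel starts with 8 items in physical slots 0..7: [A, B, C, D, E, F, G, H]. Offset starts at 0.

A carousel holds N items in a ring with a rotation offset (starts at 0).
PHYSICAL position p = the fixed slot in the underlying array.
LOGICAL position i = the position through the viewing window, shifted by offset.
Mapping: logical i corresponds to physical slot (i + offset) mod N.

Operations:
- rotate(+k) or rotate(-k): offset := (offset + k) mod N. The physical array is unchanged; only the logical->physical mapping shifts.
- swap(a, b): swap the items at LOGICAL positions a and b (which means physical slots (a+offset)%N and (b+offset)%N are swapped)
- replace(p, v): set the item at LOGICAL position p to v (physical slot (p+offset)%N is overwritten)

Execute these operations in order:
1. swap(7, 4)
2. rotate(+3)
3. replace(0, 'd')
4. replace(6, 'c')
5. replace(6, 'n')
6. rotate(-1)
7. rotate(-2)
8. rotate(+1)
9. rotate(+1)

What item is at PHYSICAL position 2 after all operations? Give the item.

Answer: C

Derivation:
After op 1 (swap(7, 4)): offset=0, physical=[A,B,C,D,H,F,G,E], logical=[A,B,C,D,H,F,G,E]
After op 2 (rotate(+3)): offset=3, physical=[A,B,C,D,H,F,G,E], logical=[D,H,F,G,E,A,B,C]
After op 3 (replace(0, 'd')): offset=3, physical=[A,B,C,d,H,F,G,E], logical=[d,H,F,G,E,A,B,C]
After op 4 (replace(6, 'c')): offset=3, physical=[A,c,C,d,H,F,G,E], logical=[d,H,F,G,E,A,c,C]
After op 5 (replace(6, 'n')): offset=3, physical=[A,n,C,d,H,F,G,E], logical=[d,H,F,G,E,A,n,C]
After op 6 (rotate(-1)): offset=2, physical=[A,n,C,d,H,F,G,E], logical=[C,d,H,F,G,E,A,n]
After op 7 (rotate(-2)): offset=0, physical=[A,n,C,d,H,F,G,E], logical=[A,n,C,d,H,F,G,E]
After op 8 (rotate(+1)): offset=1, physical=[A,n,C,d,H,F,G,E], logical=[n,C,d,H,F,G,E,A]
After op 9 (rotate(+1)): offset=2, physical=[A,n,C,d,H,F,G,E], logical=[C,d,H,F,G,E,A,n]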